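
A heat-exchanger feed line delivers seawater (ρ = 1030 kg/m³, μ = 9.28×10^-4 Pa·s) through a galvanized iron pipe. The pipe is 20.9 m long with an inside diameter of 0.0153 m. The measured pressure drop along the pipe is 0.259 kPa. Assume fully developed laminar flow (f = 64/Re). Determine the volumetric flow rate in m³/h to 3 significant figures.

For laminar flow, f = 64/Re with Re = ρVD/μ, so Darcy-Weisbach reduces to ΔP = 32μLV/D². Solving for V: V = ΔP·D²/(32μL) = 259·(0.0153)²/(32·0.000928·20.9) = 0.09769 m/s.
Check: Re = ρVD/μ = 1030·0.09769·0.0153/0.000928 = 1659 < 2300, so the laminar assumption holds.
Q = V·A = 0.09769·(π/4·0.0153²) = 1.796e-05 m³/s = 0.0647 m³/h.

Q ≈ 0.0647 m³/h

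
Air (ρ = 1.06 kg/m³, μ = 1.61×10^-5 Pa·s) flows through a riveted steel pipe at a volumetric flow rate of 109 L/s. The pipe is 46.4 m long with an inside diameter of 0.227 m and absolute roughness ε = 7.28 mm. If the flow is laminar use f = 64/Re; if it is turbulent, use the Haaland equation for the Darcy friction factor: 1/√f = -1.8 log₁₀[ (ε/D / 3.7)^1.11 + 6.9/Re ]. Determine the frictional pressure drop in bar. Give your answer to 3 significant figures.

Q = 109 L/s = 109/1000 = 0.109 m³/s.
Cross-sectional area A = πD²/4 = π(0.227)²/4 = 0.04047 m²; mean velocity V = Q/A = 0.109/0.04047 = 2.693 m/s.
Reynolds number Re = ρVD/μ = 1.06 · 2.693 · 0.227 / 1.61e-05 = 4.025e+04.
Re > 4000 → turbulent. Relative roughness ε/D = 0.00728/0.227 = 0.0321. Haaland: 1/√f = -1.8 log₁₀[(0.0321/3.7)^1.11 + 6.9/4.025e+04] = -1.8 log₁₀[0.00514 + 0.000171] = 4.094, so f = 0.05965.
Darcy-Weisbach: ΔP = f(L/D)(ρV²/2) = 0.05965·(46.4/0.227)·(1.06·2.693²/2) = 0.05965·204.4·3.845 = 46.88 Pa.
ΔP = 46.88 Pa = 4.69×10^-4 bar.

ΔP ≈ 4.69×10^-4 bar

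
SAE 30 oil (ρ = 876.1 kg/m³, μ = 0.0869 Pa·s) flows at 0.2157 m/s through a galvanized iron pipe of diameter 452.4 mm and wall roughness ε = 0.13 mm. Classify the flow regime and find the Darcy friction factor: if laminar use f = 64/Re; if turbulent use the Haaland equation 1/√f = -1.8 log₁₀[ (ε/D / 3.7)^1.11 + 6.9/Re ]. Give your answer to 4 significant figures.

f ≈ 0.06505

Re = ρVD/μ = 876.1·0.2157·0.4524/0.0869 = 983.8.
Re < 2300 → laminar, so f = 64/Re = 0.06505 (roughness is irrelevant in laminar flow).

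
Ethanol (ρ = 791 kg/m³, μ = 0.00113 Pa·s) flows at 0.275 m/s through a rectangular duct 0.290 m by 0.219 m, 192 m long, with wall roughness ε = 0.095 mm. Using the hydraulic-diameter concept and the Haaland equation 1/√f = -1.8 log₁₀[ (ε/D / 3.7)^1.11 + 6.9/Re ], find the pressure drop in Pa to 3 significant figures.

Hydraulic diameter D_h = 4A/P = 4·(0.29·0.219)/(2·(0.29+0.219)) = 0.254/1.018 = 0.2495 m.
Re = ρVD_h/μ = 791·0.275·0.2495/0.00113 = 4.804e+04.
ε/D_h = 9.5e-05/0.2495 = 0.000381; Haaland gives 1/√f = -1.8 log₁₀[3.75e-05+0.000144] = 6.736, so f = 0.02204.
ΔP = f(L/D_h)(ρV²/2) = 0.02204·192/0.2495·29.91 = 507.2 Pa.

ΔP ≈ 507 Pa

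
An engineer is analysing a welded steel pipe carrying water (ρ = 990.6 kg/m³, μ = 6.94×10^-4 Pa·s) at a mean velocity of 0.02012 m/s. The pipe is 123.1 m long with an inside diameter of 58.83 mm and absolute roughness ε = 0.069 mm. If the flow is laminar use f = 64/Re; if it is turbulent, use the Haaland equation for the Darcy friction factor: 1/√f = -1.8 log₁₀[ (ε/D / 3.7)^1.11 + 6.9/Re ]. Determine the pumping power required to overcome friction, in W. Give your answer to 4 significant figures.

P ≈ 8.692×10^-4 W

Reynolds number Re = ρVD/μ = 990.6 · 0.02012 · 0.05883 / 0.000694 = 1690.
Re < 2300 → laminar flow, so f = 64/Re = 64/1690 = 0.03788 (the turbulent correlation is not needed).
Darcy-Weisbach: ΔP = f(L/D)(ρV²/2) = 0.03788·(123.1/0.05883)·(990.6·0.02012²/2) = 0.03788·2092·0.2005 = 15.89 Pa.
Q = V·A = 0.02012·0.002718 = 5.469e-05 m³/s.
Pumping power P = QΔP = 5.469e-05·15.89 = 8.6919×10^-4 W = 8.692×10^-4 W.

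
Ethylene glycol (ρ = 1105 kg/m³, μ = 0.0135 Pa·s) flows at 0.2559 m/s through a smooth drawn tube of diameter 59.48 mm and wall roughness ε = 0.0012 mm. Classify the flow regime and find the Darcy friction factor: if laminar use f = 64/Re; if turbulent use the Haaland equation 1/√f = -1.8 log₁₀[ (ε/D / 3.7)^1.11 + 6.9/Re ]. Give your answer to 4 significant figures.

Re = ρVD/μ = 1105·0.2559·0.05948/0.0135 = 1246.
Re < 2300 → laminar, so f = 64/Re = 0.05137 (roughness is irrelevant in laminar flow).

f ≈ 0.05137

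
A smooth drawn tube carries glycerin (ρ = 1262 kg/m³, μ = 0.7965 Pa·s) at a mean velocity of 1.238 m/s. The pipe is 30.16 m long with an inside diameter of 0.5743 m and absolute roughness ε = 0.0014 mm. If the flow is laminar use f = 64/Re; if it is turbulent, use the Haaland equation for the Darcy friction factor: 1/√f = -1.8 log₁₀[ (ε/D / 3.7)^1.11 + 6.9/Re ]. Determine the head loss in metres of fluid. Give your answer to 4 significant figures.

h_f ≈ 0.2331 m

Reynolds number Re = ρVD/μ = 1262 · 1.238 · 0.5743 / 0.796 = 1127.
Re < 2300 → laminar flow, so f = 64/Re = 64/1127 = 0.05681 (the turbulent correlation is not needed).
Darcy-Weisbach: ΔP = f(L/D)(ρV²/2) = 0.05681·(30.16/0.5743)·(1262·1.238²/2) = 0.05681·52.52·967.1 = 2885 Pa.
Head loss h_f = ΔP/(ρg) = 2885/(1262·9.81) = 0.2331 m.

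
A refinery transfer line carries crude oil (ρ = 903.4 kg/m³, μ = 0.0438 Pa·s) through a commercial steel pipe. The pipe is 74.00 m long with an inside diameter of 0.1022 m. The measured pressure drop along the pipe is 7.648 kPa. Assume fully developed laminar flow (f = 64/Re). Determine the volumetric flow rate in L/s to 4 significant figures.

For laminar flow, f = 64/Re with Re = ρVD/μ, so Darcy-Weisbach reduces to ΔP = 32μLV/D². Solving for V: V = ΔP·D²/(32μL) = 7648·(0.1022)²/(32·0.0438·74) = 0.7702 m/s.
Check: Re = ρVD/μ = 903.4·0.7702·0.1022/0.0438 = 1623 < 2300, so the laminar assumption holds.
Q = V·A = 0.7702·(π/4·0.1022²) = 0.006318 m³/s = 6.318 L/s.

Q ≈ 6.318 L/s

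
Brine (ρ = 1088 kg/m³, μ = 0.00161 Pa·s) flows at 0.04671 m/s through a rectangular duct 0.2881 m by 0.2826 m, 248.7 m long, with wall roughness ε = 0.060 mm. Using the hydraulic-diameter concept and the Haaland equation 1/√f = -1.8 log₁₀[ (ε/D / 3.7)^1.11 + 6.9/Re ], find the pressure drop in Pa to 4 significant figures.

Hydraulic diameter D_h = 4A/P = 4·(0.2881·0.2826)/(2·(0.2881+0.2826)) = 0.3257/1.141 = 0.2853 m.
Re = ρVD_h/μ = 1088·0.04671·0.2853/0.00161 = 9006.
ε/D_h = 6e-05/0.2853 = 0.00021; Haaland gives 1/√f = -1.8 log₁₀[1.94e-05+0.000766] = 5.589, so f = 0.03202.
ΔP = f(L/D_h)(ρV²/2) = 0.03202·248.7/0.2853·1.187 = 33.12 Pa.

ΔP ≈ 33.12 Pa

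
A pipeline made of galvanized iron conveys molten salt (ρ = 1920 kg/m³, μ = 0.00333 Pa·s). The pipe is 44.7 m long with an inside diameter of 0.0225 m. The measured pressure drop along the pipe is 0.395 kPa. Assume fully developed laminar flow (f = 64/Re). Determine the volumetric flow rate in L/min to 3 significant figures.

Q ≈ 1.00 L/min

For laminar flow, f = 64/Re with Re = ρVD/μ, so Darcy-Weisbach reduces to ΔP = 32μLV/D². Solving for V: V = ΔP·D²/(32μL) = 395·(0.0225)²/(32·0.00333·44.7) = 0.04198 m/s.
Check: Re = ρVD/μ = 1920·0.04198·0.0225/0.00333 = 544.6 < 2300, so the laminar assumption holds.
Q = V·A = 0.04198·(π/4·0.0225²) = 1.669e-05 m³/s = 1.00 L/min.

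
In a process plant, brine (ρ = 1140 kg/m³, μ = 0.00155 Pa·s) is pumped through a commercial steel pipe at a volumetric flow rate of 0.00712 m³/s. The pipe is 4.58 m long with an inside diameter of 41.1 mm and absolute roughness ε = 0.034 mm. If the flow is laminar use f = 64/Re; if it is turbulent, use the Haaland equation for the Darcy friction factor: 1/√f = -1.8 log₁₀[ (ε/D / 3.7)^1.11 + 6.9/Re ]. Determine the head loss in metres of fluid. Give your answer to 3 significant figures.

Cross-sectional area A = πD²/4 = π(0.0411)²/4 = 0.001327 m²; mean velocity V = Q/A = 0.00712/0.001327 = 5.367 m/s.
Reynolds number Re = ρVD/μ = 1140 · 5.367 · 0.0411 / 0.00155 = 1.622e+05.
Re > 4000 → turbulent. Relative roughness ε/D = 3.4e-05/0.0411 = 0.000827. Haaland: 1/√f = -1.8 log₁₀[(0.000827/3.7)^1.11 + 6.9/1.622e+05] = -1.8 log₁₀[8.87e-05 + 4.25e-05] = 6.988, so f = 0.02048.
Darcy-Weisbach: ΔP = f(L/D)(ρV²/2) = 0.02048·(4.58/0.0411)·(1140·5.367²/2) = 0.02048·111.4·1.642e+04 = 3.747e+04 Pa.
Head loss h_f = ΔP/(ρg) = 3.747e+04/(1140·9.81) = 3.35 m.

h_f ≈ 3.35 m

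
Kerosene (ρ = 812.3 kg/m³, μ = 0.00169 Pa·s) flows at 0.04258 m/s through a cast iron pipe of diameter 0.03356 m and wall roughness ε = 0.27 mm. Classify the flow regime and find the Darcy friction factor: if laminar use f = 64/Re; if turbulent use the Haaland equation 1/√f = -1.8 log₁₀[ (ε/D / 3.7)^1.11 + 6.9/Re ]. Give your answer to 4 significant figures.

f ≈ 0.09318

Re = ρVD/μ = 812.3·0.04258·0.03356/0.00169 = 686.8.
Re < 2300 → laminar, so f = 64/Re = 0.09318 (roughness is irrelevant in laminar flow).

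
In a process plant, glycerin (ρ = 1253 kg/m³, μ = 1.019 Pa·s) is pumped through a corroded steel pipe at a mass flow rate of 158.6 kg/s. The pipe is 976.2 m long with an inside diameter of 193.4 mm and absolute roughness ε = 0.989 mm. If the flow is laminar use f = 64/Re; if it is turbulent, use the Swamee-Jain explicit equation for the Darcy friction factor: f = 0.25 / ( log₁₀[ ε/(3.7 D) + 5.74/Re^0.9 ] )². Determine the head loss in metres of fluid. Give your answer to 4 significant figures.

h_f ≈ 298.3 m

A = πD²/4 = π(0.1934)²/4 = 0.02938 m²; mean velocity V = ṁ/(ρA) = 158.6/(1253 · 0.02938) = 4.309 m/s.
Reynolds number Re = ρVD/μ = 1253 · 4.309 · 0.1934 / 1.02 = 1025.
Re < 2300 → laminar flow, so f = 64/Re = 64/1025 = 0.06246 (the turbulent correlation is not needed).
Darcy-Weisbach: ΔP = f(L/D)(ρV²/2) = 0.06246·(976.2/0.1934)·(1253·4.309²/2) = 0.06246·5048·1.163e+04 = 3.667e+06 Pa.
Head loss h_f = ΔP/(ρg) = 3.667e+06/(1253·9.81) = 298.3 m.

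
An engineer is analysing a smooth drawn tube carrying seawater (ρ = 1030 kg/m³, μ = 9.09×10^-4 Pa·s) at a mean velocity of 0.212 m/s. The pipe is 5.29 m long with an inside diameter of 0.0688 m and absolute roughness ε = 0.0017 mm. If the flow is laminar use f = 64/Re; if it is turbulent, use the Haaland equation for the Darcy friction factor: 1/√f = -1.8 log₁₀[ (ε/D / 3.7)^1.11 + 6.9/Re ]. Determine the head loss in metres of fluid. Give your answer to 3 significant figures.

h_f ≈ 0.00477 m

Reynolds number Re = ρVD/μ = 1030 · 0.212 · 0.0688 / 0.000909 = 1.653e+04.
Re > 4000 → turbulent. Relative roughness ε/D = 1.7e-06/0.0688 = 2.47e-05. Haaland: 1/√f = -1.8 log₁₀[(2.47e-05/3.7)^1.11 + 6.9/1.653e+04] = -1.8 log₁₀[1.8e-06 + 0.000417] = 6.079, so f = 0.02706.
Darcy-Weisbach: ΔP = f(L/D)(ρV²/2) = 0.02706·(5.29/0.0688)·(1030·0.212²/2) = 0.02706·76.89·23.15 = 48.15 Pa.
Head loss h_f = ΔP/(ρg) = 48.15/(1030·9.81) = 0.00477 m.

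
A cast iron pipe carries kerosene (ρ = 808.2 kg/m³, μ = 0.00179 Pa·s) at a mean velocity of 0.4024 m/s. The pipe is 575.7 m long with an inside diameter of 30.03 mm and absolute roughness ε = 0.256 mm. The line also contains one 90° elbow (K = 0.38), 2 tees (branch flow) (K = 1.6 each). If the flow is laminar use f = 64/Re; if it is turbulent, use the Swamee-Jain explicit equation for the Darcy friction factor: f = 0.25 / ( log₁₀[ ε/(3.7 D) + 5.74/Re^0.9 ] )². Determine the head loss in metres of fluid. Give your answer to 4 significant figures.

Reynolds number Re = ρVD/μ = 808.2 · 0.4024 · 0.03003 / 0.00179 = 5456.
Re > 4000 → turbulent. Relative roughness ε/D = 0.000256/0.03003 = 0.00852. Swamee-Jain: f = 0.25/(log₁₀[0.00852/3.7 + 5.74/5456^0.9])² = 0.25/(log₁₀[0.0023 + 0.00249])² = 0.25/(-2.32)² = 0.04647.
Total minor-loss coefficient ΣK = 1·0.38 + 2·1.6 = 3.58.
ΔP = [f·L/D + ΣK]·(ρV²/2) = [0.04647·575.7/0.03003 + 3.58]·(808.2·0.4024²/2) = [890.8 + 3.58]·65.43 = 5.852e+04 Pa.
Head loss h_f = ΔP/(ρg) = 5.852e+04/(808.2·9.81) = 7.381 m.

h_f ≈ 7.381 m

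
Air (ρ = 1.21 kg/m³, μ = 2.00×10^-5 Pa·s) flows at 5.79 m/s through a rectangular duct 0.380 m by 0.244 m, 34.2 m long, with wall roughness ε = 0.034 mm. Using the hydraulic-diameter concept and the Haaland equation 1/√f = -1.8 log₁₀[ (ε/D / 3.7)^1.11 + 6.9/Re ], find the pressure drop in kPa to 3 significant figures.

ΔP ≈ 0.0425 kPa

Hydraulic diameter D_h = 4A/P = 4·(0.38·0.244)/(2·(0.38+0.244)) = 0.3709/1.248 = 0.2972 m.
Re = ρVD_h/μ = 1.21·5.79·0.2972/2e-05 = 1.041e+05.
ε/D_h = 3.4e-05/0.2972 = 0.000114; Haaland gives 1/√f = -1.8 log₁₀[9.87e-06+6.63e-05] = 7.413, so f = 0.0182.
ΔP = f(L/D_h)(ρV²/2) = 0.0182·34.2/0.2972·20.28 = 42.47 Pa.
ΔP = 0.0425 kPa.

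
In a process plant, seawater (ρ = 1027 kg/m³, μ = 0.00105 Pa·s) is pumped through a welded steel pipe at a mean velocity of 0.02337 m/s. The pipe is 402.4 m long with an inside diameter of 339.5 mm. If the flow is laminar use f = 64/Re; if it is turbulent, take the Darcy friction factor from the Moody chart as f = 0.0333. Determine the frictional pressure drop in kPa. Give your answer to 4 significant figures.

Reynolds number Re = ρVD/μ = 1027 · 0.02337 · 0.3395 / 0.00105 = 7760.
Re > 4000 → turbulent; use the Moody-chart value f = 0.0333.
Darcy-Weisbach: ΔP = f(L/D)(ρV²/2) = 0.0333·(402.4/0.3395)·(1027·0.02337²/2) = 0.0333·1185·0.2805 = 11.07 Pa.
ΔP = 11.07 Pa = 0.01107 kPa.

ΔP ≈ 0.01107 kPa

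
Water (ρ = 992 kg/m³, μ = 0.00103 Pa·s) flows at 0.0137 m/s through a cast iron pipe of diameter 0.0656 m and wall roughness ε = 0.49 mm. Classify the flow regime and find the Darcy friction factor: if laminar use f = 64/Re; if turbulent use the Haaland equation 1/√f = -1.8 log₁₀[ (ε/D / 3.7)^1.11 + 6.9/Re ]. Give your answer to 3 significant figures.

f ≈ 0.0739

Re = ρVD/μ = 992·0.0137·0.0656/0.00103 = 865.6.
Re < 2300 → laminar, so f = 64/Re = 0.07394 (roughness is irrelevant in laminar flow).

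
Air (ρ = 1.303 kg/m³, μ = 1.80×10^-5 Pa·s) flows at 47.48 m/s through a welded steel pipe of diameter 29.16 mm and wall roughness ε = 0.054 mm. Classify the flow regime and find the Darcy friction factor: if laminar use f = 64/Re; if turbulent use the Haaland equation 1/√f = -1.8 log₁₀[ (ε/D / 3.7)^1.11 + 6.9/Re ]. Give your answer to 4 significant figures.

f ≈ 0.02457

Re = ρVD/μ = 1.303·47.48·0.02916/1.8e-05 = 1.002e+05.
Re > 4000 → turbulent. ε/D = 5.4e-05/0.02916 = 0.00185; Haaland: 1/√f = -1.8 log₁₀[0.000217 + 6.88e-05] = 6.379, so f = 0.02457.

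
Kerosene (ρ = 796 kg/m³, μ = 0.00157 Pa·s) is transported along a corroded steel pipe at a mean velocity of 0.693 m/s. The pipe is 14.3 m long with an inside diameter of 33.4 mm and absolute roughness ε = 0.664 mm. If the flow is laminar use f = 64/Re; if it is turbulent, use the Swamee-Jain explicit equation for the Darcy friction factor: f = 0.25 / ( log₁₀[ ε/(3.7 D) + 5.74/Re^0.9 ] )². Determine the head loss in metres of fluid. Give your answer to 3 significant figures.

h_f ≈ 0.552 m

Reynolds number Re = ρVD/μ = 796 · 0.693 · 0.0334 / 0.00157 = 1.174e+04.
Re > 4000 → turbulent. Relative roughness ε/D = 0.000664/0.0334 = 0.0199. Swamee-Jain: f = 0.25/(log₁₀[0.0199/3.7 + 5.74/1.174e+04^0.9])² = 0.25/(log₁₀[0.00537 + 0.00125])² = 0.25/(-2.179)² = 0.05265.
Darcy-Weisbach: ΔP = f(L/D)(ρV²/2) = 0.05265·(14.3/0.0334)·(796·0.693²/2) = 0.05265·428.1·191.1 = 4309 Pa.
Head loss h_f = ΔP/(ρg) = 4309/(796·9.81) = 0.552 m.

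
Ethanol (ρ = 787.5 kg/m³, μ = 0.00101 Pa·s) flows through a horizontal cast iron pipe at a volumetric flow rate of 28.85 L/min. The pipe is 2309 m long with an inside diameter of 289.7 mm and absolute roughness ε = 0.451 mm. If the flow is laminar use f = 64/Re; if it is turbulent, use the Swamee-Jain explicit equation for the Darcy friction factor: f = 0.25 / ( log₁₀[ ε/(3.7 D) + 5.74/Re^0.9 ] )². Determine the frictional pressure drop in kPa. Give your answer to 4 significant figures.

Q = 28.85 L/min = 28.85/60000 = 0.0004808 m³/s.
Cross-sectional area A = πD²/4 = π(0.2897)²/4 = 0.06592 m²; mean velocity V = Q/A = 0.0004808/0.06592 = 0.007295 m/s.
Reynolds number Re = ρVD/μ = 787.5 · 0.007295 · 0.2897 / 0.00101 = 1648.
Re < 2300 → laminar flow, so f = 64/Re = 64/1648 = 0.03884 (the turbulent correlation is not needed).
Darcy-Weisbach: ΔP = f(L/D)(ρV²/2) = 0.03884·(2309/0.2897)·(787.5·0.007295²/2) = 0.03884·7970·0.02095 = 6.486 Pa.
ΔP = 6.486 Pa = 0.006486 kPa.

ΔP ≈ 0.006486 kPa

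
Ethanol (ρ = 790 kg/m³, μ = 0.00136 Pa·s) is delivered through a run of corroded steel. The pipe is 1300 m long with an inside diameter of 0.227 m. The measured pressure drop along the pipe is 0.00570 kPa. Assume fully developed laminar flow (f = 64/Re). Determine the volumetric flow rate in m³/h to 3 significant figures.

Q ≈ 0.756 m³/h

For laminar flow, f = 64/Re with Re = ρVD/μ, so Darcy-Weisbach reduces to ΔP = 32μLV/D². Solving for V: V = ΔP·D²/(32μL) = 5.7·(0.227)²/(32·0.00136·1300) = 0.005192 m/s.
Check: Re = ρVD/μ = 790·0.005192·0.227/0.00136 = 684.6 < 2300, so the laminar assumption holds.
Q = V·A = 0.005192·(π/4·0.227²) = 0.0002101 m³/s = 0.756 m³/h.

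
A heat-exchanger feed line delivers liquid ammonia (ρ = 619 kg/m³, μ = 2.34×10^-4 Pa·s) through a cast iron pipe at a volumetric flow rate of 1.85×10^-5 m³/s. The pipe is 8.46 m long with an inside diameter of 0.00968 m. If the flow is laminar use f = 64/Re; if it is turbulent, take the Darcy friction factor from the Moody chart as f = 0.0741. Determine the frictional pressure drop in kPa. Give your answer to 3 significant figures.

Cross-sectional area A = πD²/4 = π(0.00968)²/4 = 7.359e-05 m²; mean velocity V = Q/A = 1.85e-05/7.359e-05 = 0.2514 m/s.
Reynolds number Re = ρVD/μ = 619 · 0.2514 · 0.00968 / 0.000234 = 6437.
Re > 4000 → turbulent; use the Moody-chart value f = 0.0741.
Darcy-Weisbach: ΔP = f(L/D)(ρV²/2) = 0.0741·(8.46/0.00968)·(619·0.2514²/2) = 0.0741·874·19.56 = 1267 Pa.
ΔP = 1267 Pa = 1.27 kPa.

ΔP ≈ 1.27 kPa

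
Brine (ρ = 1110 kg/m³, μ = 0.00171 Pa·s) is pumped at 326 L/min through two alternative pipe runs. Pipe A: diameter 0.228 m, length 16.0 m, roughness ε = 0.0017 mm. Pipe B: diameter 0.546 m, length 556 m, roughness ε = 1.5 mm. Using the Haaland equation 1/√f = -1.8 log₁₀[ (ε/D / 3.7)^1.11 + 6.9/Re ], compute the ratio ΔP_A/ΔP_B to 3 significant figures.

Pipe A: V = Q/A = 0.005433/0.04083 = 0.1331 m/s; Re = 1.97e+04; ε/D = 7.46e-06; Haaland → f = 0.02586; ΔP_A = f(L/D)(ρV²/2) = 17.83 Pa.
Pipe B: V = Q/A = 0.005433/0.2341 = 0.02321 m/s; Re = 8225; ε/D = 0.00275; Haaland → f = 0.03595; ΔP_B = f(L/D)(ρV²/2) = 10.94 Pa.
ΔP_A/ΔP_B = 17.83/10.94 = 1.63.

ΔP_A/ΔP_B ≈ 1.63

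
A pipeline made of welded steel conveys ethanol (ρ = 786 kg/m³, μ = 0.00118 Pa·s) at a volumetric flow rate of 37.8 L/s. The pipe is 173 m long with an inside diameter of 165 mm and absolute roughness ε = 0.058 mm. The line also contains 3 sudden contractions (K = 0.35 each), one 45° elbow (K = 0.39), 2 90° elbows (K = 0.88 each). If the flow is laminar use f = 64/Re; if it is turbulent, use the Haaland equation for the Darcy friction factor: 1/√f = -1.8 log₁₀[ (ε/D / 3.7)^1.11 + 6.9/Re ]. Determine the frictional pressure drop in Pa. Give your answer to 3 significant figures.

ΔP ≈ 26900 Pa

Q = 37.8 L/s = 37.8/1000 = 0.0378 m³/s.
Cross-sectional area A = πD²/4 = π(0.165)²/4 = 0.02138 m²; mean velocity V = Q/A = 0.0378/0.02138 = 1.768 m/s.
Reynolds number Re = ρVD/μ = 786 · 1.768 · 0.165 / 0.00118 = 1.943e+05.
Re > 4000 → turbulent. Relative roughness ε/D = 5.8e-05/0.165 = 0.000352. Haaland: 1/√f = -1.8 log₁₀[(0.000352/3.7)^1.11 + 6.9/1.943e+05] = -1.8 log₁₀[3.43e-05 + 3.55e-05] = 7.481, so f = 0.01787.
Total minor-loss coefficient ΣK = 3·0.35 + 1·0.39 + 2·0.88 = 3.2.
ΔP = [f·L/D + ΣK]·(ρV²/2) = [0.01787·173/0.165 + 3.2]·(786·1.768²/2) = [18.73 + 3.2]·1228 = 2.694e+04 Pa.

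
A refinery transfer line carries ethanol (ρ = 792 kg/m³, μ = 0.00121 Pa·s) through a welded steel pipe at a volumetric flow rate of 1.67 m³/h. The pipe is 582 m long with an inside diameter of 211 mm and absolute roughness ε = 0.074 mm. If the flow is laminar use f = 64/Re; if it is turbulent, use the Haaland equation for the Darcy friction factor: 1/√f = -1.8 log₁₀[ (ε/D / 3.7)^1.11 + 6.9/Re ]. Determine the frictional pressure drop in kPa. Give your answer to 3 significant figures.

ΔP ≈ 0.00672 kPa

Q = 1.67 m³/h = 1.67/3600 = 0.0004639 m³/s.
Cross-sectional area A = πD²/4 = π(0.211)²/4 = 0.03497 m²; mean velocity V = Q/A = 0.0004639/0.03497 = 0.01327 m/s.
Reynolds number Re = ρVD/μ = 792 · 0.01327 · 0.211 / 0.00121 = 1832.
Re < 2300 → laminar flow, so f = 64/Re = 64/1832 = 0.03493 (the turbulent correlation is not needed).
Darcy-Weisbach: ΔP = f(L/D)(ρV²/2) = 0.03493·(582/0.211)·(792·0.01327²/2) = 0.03493·2758·0.0697 = 6.715 Pa.
ΔP = 6.715 Pa = 0.00672 kPa.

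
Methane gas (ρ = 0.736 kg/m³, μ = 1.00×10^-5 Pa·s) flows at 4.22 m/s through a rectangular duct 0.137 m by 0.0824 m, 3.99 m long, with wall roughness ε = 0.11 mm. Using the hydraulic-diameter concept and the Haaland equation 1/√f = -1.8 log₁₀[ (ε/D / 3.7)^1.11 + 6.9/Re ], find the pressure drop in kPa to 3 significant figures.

Hydraulic diameter D_h = 4A/P = 4·(0.137·0.0824)/(2·(0.137+0.0824)) = 0.04516/0.4388 = 0.1029 m.
Re = ρVD_h/μ = 0.736·4.22·0.1029/1e-05 = 3.196e+04.
ε/D_h = 0.00011/0.1029 = 0.00107; Haaland gives 1/√f = -1.8 log₁₀[0.000118+0.000216] = 6.258, so f = 0.02554.
ΔP = f(L/D_h)(ρV²/2) = 0.02554·3.99/0.1029·6.553 = 6.489 Pa.
ΔP = 0.00649 kPa.

ΔP ≈ 0.00649 kPa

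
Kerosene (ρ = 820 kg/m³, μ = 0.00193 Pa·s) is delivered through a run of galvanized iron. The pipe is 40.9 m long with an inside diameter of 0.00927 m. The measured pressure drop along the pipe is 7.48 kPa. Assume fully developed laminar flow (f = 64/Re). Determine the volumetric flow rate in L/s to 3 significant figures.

For laminar flow, f = 64/Re with Re = ρVD/μ, so Darcy-Weisbach reduces to ΔP = 32μLV/D². Solving for V: V = ΔP·D²/(32μL) = 7480·(0.00927)²/(32·0.00193·40.9) = 0.2545 m/s.
Check: Re = ρVD/μ = 820·0.2545·0.00927/0.00193 = 1002 < 2300, so the laminar assumption holds.
Q = V·A = 0.2545·(π/4·0.00927²) = 1.717e-05 m³/s = 0.0172 L/s.

Q ≈ 0.0172 L/s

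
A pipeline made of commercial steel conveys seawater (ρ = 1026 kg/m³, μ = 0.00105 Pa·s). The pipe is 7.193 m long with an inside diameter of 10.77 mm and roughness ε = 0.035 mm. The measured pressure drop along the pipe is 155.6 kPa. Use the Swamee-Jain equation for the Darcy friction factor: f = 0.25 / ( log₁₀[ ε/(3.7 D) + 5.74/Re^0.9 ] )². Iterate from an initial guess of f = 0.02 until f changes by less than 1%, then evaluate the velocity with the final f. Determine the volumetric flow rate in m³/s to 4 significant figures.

Q ≈ 3.551×10^-4 m³/s

Rearranging Darcy-Weisbach: V = √(2·ΔP·D/(f·L·ρ)). With ε/D = 3.5e-05/0.01077 = 0.00325, iterate starting from f = 0.02:
  f = 0.02 → V = √(2·1.556e+05·0.01077/(0.02·7.193·1026)) = 4.765 m/s; Re = ρVD/μ = 5.015e+04; f → 0.02942
  f = 0.02942 → V = 3.929 m/s; Re = 4.135e+04; f → 0.02988
  f = 0.02988 → V = 3.899 m/s; Re = 4.103e+04; f → 0.0299
Converged (Δf/f < 1%). With the final f = 0.0299: V = √(2·1.556e+05·0.01077/(0.0299·7.193·1026)) = 3.898 m/s.
Q = V·A = 3.898·(π/4·0.01077²) = 0.0003551 m³/s = 3.551×10^-4 m³/s.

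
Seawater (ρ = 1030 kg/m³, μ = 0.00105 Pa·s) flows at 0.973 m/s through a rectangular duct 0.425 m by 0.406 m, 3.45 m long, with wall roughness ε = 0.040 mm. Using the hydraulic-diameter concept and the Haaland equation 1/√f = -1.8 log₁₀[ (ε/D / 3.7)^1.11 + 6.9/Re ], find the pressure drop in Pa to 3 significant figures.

ΔP ≈ 59.3 Pa

Hydraulic diameter D_h = 4A/P = 4·(0.425·0.406)/(2·(0.425+0.406)) = 0.6902/1.662 = 0.4153 m.
Re = ρVD_h/μ = 1030·0.973·0.4153/0.00105 = 3.964e+05.
ε/D_h = 4e-05/0.4153 = 9.63e-05; Haaland gives 1/√f = -1.8 log₁₀[8.15e-06+1.74e-05] = 8.266, so f = 0.01463.
ΔP = f(L/D_h)(ρV²/2) = 0.01463·3.45/0.4153·487.6 = 59.28 Pa.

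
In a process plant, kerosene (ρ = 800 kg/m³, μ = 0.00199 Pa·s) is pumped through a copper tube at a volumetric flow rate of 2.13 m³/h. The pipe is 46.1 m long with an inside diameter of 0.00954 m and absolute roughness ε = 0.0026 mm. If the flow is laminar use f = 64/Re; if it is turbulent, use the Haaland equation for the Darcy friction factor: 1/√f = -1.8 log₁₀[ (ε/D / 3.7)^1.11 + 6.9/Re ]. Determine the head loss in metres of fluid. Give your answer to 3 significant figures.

h_f ≈ 399 m

Q = 2.13 m³/h = 2.13/3600 = 0.0005917 m³/s.
Cross-sectional area A = πD²/4 = π(0.00954)²/4 = 7.148e-05 m²; mean velocity V = Q/A = 0.0005917/7.148e-05 = 8.277 m/s.
Reynolds number Re = ρVD/μ = 800 · 8.277 · 0.00954 / 0.00199 = 3.175e+04.
Re > 4000 → turbulent. Relative roughness ε/D = 2.6e-06/0.00954 = 0.000273. Haaland: 1/√f = -1.8 log₁₀[(0.000273/3.7)^1.11 + 6.9/3.175e+04] = -1.8 log₁₀[2.59e-05 + 0.000217] = 6.505, so f = 0.02363.
Darcy-Weisbach: ΔP = f(L/D)(ρV²/2) = 0.02363·(46.1/0.00954)·(800·8.277²/2) = 0.02363·4832·2.741e+04 = 3.129e+06 Pa.
Head loss h_f = ΔP/(ρg) = 3.129e+06/(800·9.81) = 399 m.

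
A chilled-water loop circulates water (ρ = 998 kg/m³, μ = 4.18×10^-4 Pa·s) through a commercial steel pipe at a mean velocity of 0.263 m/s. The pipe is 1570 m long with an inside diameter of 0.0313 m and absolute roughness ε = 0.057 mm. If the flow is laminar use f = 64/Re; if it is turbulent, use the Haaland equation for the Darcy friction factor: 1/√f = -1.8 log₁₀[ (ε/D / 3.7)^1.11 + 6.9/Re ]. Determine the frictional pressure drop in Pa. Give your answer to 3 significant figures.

Reynolds number Re = ρVD/μ = 998 · 0.263 · 0.0313 / 0.000418 = 1.965e+04.
Re > 4000 → turbulent. Relative roughness ε/D = 5.7e-05/0.0313 = 0.00182. Haaland: 1/√f = -1.8 log₁₀[(0.00182/3.7)^1.11 + 6.9/1.965e+04] = -1.8 log₁₀[0.000213 + 0.000351] = 5.848, so f = 0.02924.
Darcy-Weisbach: ΔP = f(L/D)(ρV²/2) = 0.02924·(1570/0.0313)·(998·0.263²/2) = 0.02924·5.016e+04·34.52 = 5.063e+04 Pa.

ΔP ≈ 50600 Pa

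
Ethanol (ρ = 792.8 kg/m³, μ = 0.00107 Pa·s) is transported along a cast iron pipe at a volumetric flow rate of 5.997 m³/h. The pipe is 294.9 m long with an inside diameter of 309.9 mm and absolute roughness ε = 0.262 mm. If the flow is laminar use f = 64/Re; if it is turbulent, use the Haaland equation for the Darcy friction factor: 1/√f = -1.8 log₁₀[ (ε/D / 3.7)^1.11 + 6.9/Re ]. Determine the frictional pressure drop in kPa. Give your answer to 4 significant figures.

Q = 5.997 m³/h = 5.997/3600 = 0.001666 m³/s.
Cross-sectional area A = πD²/4 = π(0.3099)²/4 = 0.07543 m²; mean velocity V = Q/A = 0.001666/0.07543 = 0.02209 m/s.
Reynolds number Re = ρVD/μ = 792.8 · 0.02209 · 0.3099 / 0.00107 = 5071.
Re > 4000 → turbulent. Relative roughness ε/D = 0.000262/0.3099 = 0.000845. Haaland: 1/√f = -1.8 log₁₀[(0.000845/3.7)^1.11 + 6.9/5071] = -1.8 log₁₀[9.09e-05 + 0.00136] = 5.109, so f = 0.03832.
Darcy-Weisbach: ΔP = f(L/D)(ρV²/2) = 0.03832·(294.9/0.3099)·(792.8·0.02209²/2) = 0.03832·951.6·0.1933 = 7.05 Pa.
ΔP = 7.05 Pa = 0.007050 kPa.

ΔP ≈ 0.007050 kPa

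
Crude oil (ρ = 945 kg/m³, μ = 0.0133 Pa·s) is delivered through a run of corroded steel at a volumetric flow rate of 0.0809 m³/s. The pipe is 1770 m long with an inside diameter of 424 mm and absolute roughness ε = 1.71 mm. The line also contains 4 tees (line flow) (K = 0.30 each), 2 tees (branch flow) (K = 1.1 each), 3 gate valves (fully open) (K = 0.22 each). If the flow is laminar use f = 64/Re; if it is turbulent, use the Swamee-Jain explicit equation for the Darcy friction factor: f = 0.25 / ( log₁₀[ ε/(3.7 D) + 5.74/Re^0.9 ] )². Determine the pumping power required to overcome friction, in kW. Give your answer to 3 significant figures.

P ≈ 1.84 kW

Cross-sectional area A = πD²/4 = π(0.424)²/4 = 0.1412 m²; mean velocity V = Q/A = 0.0809/0.1412 = 0.573 m/s.
Reynolds number Re = ρVD/μ = 945 · 0.573 · 0.424 / 0.0133 = 1.726e+04.
Re > 4000 → turbulent. Relative roughness ε/D = 0.00171/0.424 = 0.00403. Swamee-Jain: f = 0.25/(log₁₀[0.00403/3.7 + 5.74/1.726e+04^0.9])² = 0.25/(log₁₀[0.00109 + 0.000882])² = 0.25/(-2.705)² = 0.03417.
Total minor-loss coefficient ΣK = 4·0.3 + 2·1.1 + 3·0.22 = 4.06.
ΔP = [f·L/D + ΣK]·(ρV²/2) = [0.03417·1770/0.424 + 4.06]·(945·0.573²/2) = [142.6 + 4.06]·155.1 = 2.275e+04 Pa.
Pumping power P = QΔP = 0.0809·2.275e+04 = 1841 W = 1.84 kW.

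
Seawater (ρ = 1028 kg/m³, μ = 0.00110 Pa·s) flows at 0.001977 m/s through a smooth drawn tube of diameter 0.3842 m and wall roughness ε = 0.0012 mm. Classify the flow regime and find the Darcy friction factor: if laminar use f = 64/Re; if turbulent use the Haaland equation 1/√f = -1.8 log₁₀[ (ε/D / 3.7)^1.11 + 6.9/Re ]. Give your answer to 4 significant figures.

f ≈ 0.09016

Re = ρVD/μ = 1028·0.001977·0.3842/0.0011 = 709.8.
Re < 2300 → laminar, so f = 64/Re = 0.09016 (roughness is irrelevant in laminar flow).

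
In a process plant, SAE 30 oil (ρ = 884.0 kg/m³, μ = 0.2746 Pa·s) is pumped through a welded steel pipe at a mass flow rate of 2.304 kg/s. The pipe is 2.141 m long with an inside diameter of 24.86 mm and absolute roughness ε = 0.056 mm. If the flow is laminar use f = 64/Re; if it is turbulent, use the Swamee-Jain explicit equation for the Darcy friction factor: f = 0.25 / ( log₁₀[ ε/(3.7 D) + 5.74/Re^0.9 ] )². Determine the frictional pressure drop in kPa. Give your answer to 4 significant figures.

ΔP ≈ 163.5 kPa

A = πD²/4 = π(0.02486)²/4 = 0.0004854 m²; mean velocity V = ṁ/(ρA) = 2.304/(884 · 0.0004854) = 5.37 m/s.
Reynolds number Re = ρVD/μ = 884 · 5.37 · 0.02486 / 0.275 = 429.7.
Re < 2300 → laminar flow, so f = 64/Re = 64/429.7 = 0.1489 (the turbulent correlation is not needed).
Darcy-Weisbach: ΔP = f(L/D)(ρV²/2) = 0.1489·(2.141/0.02486)·(884·5.37²/2) = 0.1489·86.12·1.274e+04 = 1.635e+05 Pa.
ΔP = 1.635e+05 Pa = 163.5 kPa.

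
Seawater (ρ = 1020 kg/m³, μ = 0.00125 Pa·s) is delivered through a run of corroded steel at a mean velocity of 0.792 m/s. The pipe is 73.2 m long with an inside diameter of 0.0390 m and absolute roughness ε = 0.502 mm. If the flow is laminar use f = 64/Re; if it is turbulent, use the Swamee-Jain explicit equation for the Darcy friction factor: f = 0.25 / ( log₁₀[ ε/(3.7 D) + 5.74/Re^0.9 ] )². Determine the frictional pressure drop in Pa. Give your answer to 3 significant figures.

Reynolds number Re = ρVD/μ = 1020 · 0.792 · 0.039 / 0.00125 = 2.52e+04.
Re > 4000 → turbulent. Relative roughness ε/D = 0.000502/0.039 = 0.0129. Swamee-Jain: f = 0.25/(log₁₀[0.0129/3.7 + 5.74/2.52e+04^0.9])² = 0.25/(log₁₀[0.00348 + 0.000627])² = 0.25/(-2.387)² = 0.04389.
Darcy-Weisbach: ΔP = f(L/D)(ρV²/2) = 0.04389·(73.2/0.039)·(1020·0.792²/2) = 0.04389·1877·319.9 = 2.636e+04 Pa.

ΔP ≈ 26400 Pa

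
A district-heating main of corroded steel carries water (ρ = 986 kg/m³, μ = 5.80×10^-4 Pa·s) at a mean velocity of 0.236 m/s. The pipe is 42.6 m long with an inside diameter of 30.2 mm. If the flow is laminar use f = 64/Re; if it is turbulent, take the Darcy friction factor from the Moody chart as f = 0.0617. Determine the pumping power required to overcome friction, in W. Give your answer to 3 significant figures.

P ≈ 0.404 W

Reynolds number Re = ρVD/μ = 986 · 0.236 · 0.0302 / 0.00058 = 1.212e+04.
Re > 4000 → turbulent; use the Moody-chart value f = 0.0617.
Darcy-Weisbach: ΔP = f(L/D)(ρV²/2) = 0.0617·(42.6/0.0302)·(986·0.236²/2) = 0.0617·1411·27.46 = 2390 Pa.
Q = V·A = 0.236·0.0007163 = 0.0001691 m³/s.
Pumping power P = QΔP = 0.0001691·2390 = 0.4040 W = 0.404 W.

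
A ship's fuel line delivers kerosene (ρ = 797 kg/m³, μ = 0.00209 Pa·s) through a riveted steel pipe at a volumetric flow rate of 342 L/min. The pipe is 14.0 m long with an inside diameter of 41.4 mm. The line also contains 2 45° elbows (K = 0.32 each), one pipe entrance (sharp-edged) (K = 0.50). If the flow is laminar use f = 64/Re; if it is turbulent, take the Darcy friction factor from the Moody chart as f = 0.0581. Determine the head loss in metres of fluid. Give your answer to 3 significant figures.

Q = 342 L/min = 342/60000 = 0.0057 m³/s.
Cross-sectional area A = πD²/4 = π(0.0414)²/4 = 0.001346 m²; mean velocity V = Q/A = 0.0057/0.001346 = 4.234 m/s.
Reynolds number Re = ρVD/μ = 797 · 4.234 · 0.0414 / 0.00209 = 6.685e+04.
Re > 4000 → turbulent; use the Moody-chart value f = 0.0581.
Total minor-loss coefficient ΣK = 2·0.32 + 1·0.5 = 1.14.
ΔP = [f·L/D + ΣK]·(ρV²/2) = [0.0581·14/0.0414 + 1.14]·(797·4.234²/2) = [19.65 + 1.14]·7145 = 1.485e+05 Pa.
Head loss h_f = ΔP/(ρg) = 1.485e+05/(797·9.81) = 19.0 m.

h_f ≈ 19.0 m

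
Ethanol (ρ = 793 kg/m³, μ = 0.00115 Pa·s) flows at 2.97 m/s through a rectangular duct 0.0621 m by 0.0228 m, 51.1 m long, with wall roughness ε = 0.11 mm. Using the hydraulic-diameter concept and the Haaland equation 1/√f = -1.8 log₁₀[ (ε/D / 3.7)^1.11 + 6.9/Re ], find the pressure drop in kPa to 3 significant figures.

Hydraulic diameter D_h = 4A/P = 4·(0.0621·0.0228)/(2·(0.0621+0.0228)) = 0.005664/0.1698 = 0.03335 m.
Re = ρVD_h/μ = 793·2.97·0.03335/0.00115 = 6.831e+04.
ε/D_h = 0.00011/0.03335 = 0.0033; Haaland gives 1/√f = -1.8 log₁₀[0.000412+0.000101] = 5.922, so f = 0.02851.
ΔP = f(L/D_h)(ρV²/2) = 0.02851·51.1/0.03335·3497 = 1.528e+05 Pa.
ΔP = 153 kPa.

ΔP ≈ 153 kPa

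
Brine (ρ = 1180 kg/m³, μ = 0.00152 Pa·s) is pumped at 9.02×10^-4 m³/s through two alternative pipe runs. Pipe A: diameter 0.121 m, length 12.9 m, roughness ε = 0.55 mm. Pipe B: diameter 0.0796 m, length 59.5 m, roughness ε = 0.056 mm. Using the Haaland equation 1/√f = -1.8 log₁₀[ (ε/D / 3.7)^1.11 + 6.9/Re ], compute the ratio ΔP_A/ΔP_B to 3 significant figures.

ΔP_A/ΔP_B ≈ 0.0336

Pipe A: V = Q/A = 0.000902/0.0115 = 0.07844 m/s; Re = 7368; ε/D = 0.00455; Haaland → f = 0.0389; ΔP_A = f(L/D)(ρV²/2) = 15.05 Pa.
Pipe B: V = Q/A = 0.000902/0.004976 = 0.1813 m/s; Re = 1.12e+04; ε/D = 0.000704; Haaland → f = 0.03089; ΔP_B = f(L/D)(ρV²/2) = 447.5 Pa.
ΔP_A/ΔP_B = 15.05/447.5 = 0.0336.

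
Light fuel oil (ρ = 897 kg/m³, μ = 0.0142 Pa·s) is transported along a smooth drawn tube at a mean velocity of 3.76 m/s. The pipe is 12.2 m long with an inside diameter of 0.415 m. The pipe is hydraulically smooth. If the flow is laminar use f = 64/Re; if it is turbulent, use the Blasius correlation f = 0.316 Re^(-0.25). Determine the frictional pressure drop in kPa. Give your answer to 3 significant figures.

ΔP ≈ 3.32 kPa

Reynolds number Re = ρVD/μ = 897 · 3.76 · 0.415 / 0.0142 = 9.857e+04.
Re > 4000 → turbulent. Smooth-pipe (Blasius): f = 0.316 Re^(-0.25) = 0.316/(9.857e+04)^0.25 = 0.01783.
Darcy-Weisbach: ΔP = f(L/D)(ρV²/2) = 0.01783·(12.2/0.415)·(897·3.76²/2) = 0.01783·29.4·6341 = 3324 Pa.
ΔP = 3324 Pa = 3.32 kPa.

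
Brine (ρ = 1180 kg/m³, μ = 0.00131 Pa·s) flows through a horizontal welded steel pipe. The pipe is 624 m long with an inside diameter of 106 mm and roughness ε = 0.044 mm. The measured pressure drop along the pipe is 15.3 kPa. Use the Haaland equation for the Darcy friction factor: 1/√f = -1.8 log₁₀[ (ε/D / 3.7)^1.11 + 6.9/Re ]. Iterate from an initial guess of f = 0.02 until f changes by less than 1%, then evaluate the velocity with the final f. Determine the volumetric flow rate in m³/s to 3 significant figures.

Q ≈ 0.00389 m³/s

Rearranging Darcy-Weisbach: V = √(2·ΔP·D/(f·L·ρ)). With ε/D = 4.4e-05/0.106 = 0.000415, iterate starting from f = 0.02:
  f = 0.02 → V = √(2·1.53e+04·0.106/(0.02·624·1180)) = 0.4693 m/s; Re = ρVD/μ = 4.481e+04; f → 0.02243
  f = 0.02243 → V = 0.4432 m/s; Re = 4.231e+04; f → 0.02267
  f = 0.02267 → V = 0.4408 m/s; Re = 4.209e+04; f → 0.02269
Converged (Δf/f < 1%). With the final f = 0.02269: V = √(2·1.53e+04·0.106/(0.02269·624·1180)) = 0.4406 m/s.
Q = V·A = 0.4406·(π/4·0.106²) = 0.003888 m³/s = 0.00389 m³/s.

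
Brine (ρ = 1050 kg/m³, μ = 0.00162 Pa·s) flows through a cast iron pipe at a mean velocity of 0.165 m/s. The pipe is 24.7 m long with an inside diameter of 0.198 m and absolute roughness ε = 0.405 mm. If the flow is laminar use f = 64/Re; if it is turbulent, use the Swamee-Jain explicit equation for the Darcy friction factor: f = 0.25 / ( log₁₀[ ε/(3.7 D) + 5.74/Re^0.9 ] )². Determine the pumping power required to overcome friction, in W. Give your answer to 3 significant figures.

Reynolds number Re = ρVD/μ = 1050 · 0.165 · 0.198 / 0.00162 = 2.118e+04.
Re > 4000 → turbulent. Relative roughness ε/D = 0.000405/0.198 = 0.00205. Swamee-Jain: f = 0.25/(log₁₀[0.00205/3.7 + 5.74/2.118e+04^0.9])² = 0.25/(log₁₀[0.000553 + 0.000734])² = 0.25/(-2.89)² = 0.02992.
Darcy-Weisbach: ΔP = f(L/D)(ρV²/2) = 0.02992·(24.7/0.198)·(1050·0.165²/2) = 0.02992·124.7·14.29 = 53.35 Pa.
Q = V·A = 0.165·0.03079 = 0.00508 m³/s.
Pumping power P = QΔP = 0.00508·53.35 = 0.2711 W = 0.271 W.

P ≈ 0.271 W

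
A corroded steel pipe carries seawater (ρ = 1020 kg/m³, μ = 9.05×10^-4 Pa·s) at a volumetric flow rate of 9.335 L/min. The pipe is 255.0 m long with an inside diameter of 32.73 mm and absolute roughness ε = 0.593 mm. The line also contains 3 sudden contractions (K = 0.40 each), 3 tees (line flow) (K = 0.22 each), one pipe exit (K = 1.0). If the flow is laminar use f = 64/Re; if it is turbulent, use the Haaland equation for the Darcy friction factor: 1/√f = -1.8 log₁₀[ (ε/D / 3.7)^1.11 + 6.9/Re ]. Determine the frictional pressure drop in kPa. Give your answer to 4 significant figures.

ΔP ≈ 7.168 kPa

Q = 9.335 L/min = 9.335/60000 = 0.0001556 m³/s.
Cross-sectional area A = πD²/4 = π(0.03273)²/4 = 0.0008414 m²; mean velocity V = Q/A = 0.0001556/0.0008414 = 0.1849 m/s.
Reynolds number Re = ρVD/μ = 1020 · 0.1849 · 0.03273 / 0.000905 = 6821.
Re > 4000 → turbulent. Relative roughness ε/D = 0.000593/0.03273 = 0.0181. Haaland: 1/√f = -1.8 log₁₀[(0.0181/3.7)^1.11 + 6.9/6821] = -1.8 log₁₀[0.00273 + 0.00101] = 4.369, so f = 0.05239.
Total minor-loss coefficient ΣK = 3·0.4 + 3·0.22 + 1·1 = 2.86.
ΔP = [f·L/D + ΣK]·(ρV²/2) = [0.05239·255/0.03273 + 2.86]·(1020·0.1849²/2) = [408.2 + 2.86]·17.44 = 7168 Pa.
ΔP = 7168 Pa = 7.168 kPa.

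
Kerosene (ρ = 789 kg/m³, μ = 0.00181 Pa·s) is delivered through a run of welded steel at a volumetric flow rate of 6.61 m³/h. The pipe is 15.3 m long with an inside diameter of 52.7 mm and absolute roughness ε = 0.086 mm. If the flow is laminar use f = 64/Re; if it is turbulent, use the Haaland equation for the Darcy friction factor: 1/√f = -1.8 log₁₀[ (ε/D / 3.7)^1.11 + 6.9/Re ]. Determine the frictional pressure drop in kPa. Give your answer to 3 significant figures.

Q = 6.61 m³/h = 6.61/3600 = 0.001836 m³/s.
Cross-sectional area A = πD²/4 = π(0.0527)²/4 = 0.002181 m²; mean velocity V = Q/A = 0.001836/0.002181 = 0.8418 m/s.
Reynolds number Re = ρVD/μ = 789 · 0.8418 · 0.0527 / 0.00181 = 1.934e+04.
Re > 4000 → turbulent. Relative roughness ε/D = 8.6e-05/0.0527 = 0.00163. Haaland: 1/√f = -1.8 log₁₀[(0.00163/3.7)^1.11 + 6.9/1.934e+04] = -1.8 log₁₀[0.000189 + 0.000357] = 5.874, so f = 0.02898.
Darcy-Weisbach: ΔP = f(L/D)(ρV²/2) = 0.02898·(15.3/0.0527)·(789·0.8418²/2) = 0.02898·290.3·279.5 = 2352 Pa.
ΔP = 2352 Pa = 2.35 kPa.

ΔP ≈ 2.35 kPa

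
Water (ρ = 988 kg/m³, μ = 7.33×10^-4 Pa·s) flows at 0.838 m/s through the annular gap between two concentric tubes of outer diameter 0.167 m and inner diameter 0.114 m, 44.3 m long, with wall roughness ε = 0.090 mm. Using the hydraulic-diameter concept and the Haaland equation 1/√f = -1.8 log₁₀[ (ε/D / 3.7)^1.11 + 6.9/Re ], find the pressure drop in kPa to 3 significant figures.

Hydraulic diameter D_h = 4A/P = D_o - D_i = 0.167 - 0.114 = 0.053 m.
Re = ρVD_h/μ = 988·0.838·0.053/0.000733 = 5.986e+04.
ε/D_h = 9e-05/0.053 = 0.0017; Haaland gives 1/√f = -1.8 log₁₀[0.000197+0.000115] = 6.31, so f = 0.02512.
ΔP = f(L/D_h)(ρV²/2) = 0.02512·44.3/0.053·346.9 = 7283 Pa.
ΔP = 7.28 kPa.

ΔP ≈ 7.28 kPa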